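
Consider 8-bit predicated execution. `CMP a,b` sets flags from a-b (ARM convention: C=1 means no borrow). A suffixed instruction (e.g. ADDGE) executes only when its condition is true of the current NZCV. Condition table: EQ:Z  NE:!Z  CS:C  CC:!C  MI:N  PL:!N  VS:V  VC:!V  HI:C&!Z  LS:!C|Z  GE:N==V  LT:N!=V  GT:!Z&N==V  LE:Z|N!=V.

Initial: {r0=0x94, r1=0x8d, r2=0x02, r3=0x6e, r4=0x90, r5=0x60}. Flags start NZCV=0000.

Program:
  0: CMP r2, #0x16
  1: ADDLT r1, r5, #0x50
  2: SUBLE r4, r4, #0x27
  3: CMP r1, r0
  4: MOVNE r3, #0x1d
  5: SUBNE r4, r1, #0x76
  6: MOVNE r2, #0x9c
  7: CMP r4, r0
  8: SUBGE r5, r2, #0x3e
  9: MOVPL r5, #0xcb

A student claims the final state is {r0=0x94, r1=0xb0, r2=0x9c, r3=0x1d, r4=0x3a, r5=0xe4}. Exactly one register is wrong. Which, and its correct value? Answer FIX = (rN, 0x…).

FIX = (r5, 0x5e)

0: ✓ CMP  NZCV=1000
1: ✓ ADDLT  r1←0xb0
2: ✓ SUBLE  r4←0x69
3: ✓ CMP  NZCV=0010
4: ✓ MOVNE  r3←0x1d
5: ✓ SUBNE  r4←0x3a
6: ✓ MOVNE  r2←0x9c
7: ✓ CMP  NZCV=1001
8: ✓ SUBGE  r5←0x5e
9: · MOVPL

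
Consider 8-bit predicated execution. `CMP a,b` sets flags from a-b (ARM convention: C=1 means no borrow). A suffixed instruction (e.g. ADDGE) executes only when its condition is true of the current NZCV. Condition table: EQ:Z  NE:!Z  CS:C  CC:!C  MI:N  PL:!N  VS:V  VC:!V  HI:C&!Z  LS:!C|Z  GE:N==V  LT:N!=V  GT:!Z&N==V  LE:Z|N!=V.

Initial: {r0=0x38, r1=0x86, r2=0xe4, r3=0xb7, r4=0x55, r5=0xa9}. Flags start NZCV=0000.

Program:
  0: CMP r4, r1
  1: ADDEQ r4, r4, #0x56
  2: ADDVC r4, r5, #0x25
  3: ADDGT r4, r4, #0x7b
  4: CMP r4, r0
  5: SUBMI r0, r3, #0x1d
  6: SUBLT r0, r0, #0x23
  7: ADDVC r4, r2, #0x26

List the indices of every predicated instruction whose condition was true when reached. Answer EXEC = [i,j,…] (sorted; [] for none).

EXEC = [3,5,6,7]

[0] flags=1001 → (cmp)
[1] flags=1001 EQ?F → skip
[2] flags=1001 VC?F → skip
[3] flags=1001 GT?T → r4=0xd0
[4] flags=1010 → (cmp)
[5] flags=1010 MI?T → r0=0x9a
[6] flags=1010 LT?T → r0=0x77
[7] flags=1010 VC?T → r4=0x0a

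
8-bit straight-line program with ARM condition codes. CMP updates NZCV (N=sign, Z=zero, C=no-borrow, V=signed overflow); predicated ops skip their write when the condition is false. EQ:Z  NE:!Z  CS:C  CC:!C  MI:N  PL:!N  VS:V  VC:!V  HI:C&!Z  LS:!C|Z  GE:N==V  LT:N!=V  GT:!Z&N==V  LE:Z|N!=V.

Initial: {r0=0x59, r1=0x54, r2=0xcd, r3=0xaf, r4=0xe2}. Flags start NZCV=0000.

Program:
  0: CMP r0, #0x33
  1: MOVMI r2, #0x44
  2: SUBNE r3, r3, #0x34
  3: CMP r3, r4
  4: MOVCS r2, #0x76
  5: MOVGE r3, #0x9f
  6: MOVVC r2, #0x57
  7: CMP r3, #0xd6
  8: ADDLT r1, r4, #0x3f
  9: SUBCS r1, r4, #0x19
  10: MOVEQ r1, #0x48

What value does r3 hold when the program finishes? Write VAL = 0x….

0: ✓ CMP  NZCV=0010
1: · MOVMI
2: ✓ SUBNE  r3←0x7b
3: ✓ CMP  NZCV=1001
4: · MOVCS
5: ✓ MOVGE  r3←0x9f
6: · MOVVC
7: ✓ CMP  NZCV=1000
8: ✓ ADDLT  r1←0x21
9: · SUBCS
10: · MOVEQ

VAL = 0x9f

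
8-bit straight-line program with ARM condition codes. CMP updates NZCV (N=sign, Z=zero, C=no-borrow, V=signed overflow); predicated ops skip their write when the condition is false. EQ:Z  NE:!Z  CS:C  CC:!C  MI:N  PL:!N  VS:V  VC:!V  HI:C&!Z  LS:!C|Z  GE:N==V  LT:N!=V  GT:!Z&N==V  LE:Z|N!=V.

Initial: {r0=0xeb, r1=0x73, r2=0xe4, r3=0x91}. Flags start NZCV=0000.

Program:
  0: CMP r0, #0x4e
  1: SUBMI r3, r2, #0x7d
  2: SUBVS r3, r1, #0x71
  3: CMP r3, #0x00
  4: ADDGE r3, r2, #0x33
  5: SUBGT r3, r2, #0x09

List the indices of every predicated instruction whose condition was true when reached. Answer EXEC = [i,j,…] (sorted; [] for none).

EXEC = [1,4,5]

[0] flags=1010 → (cmp)
[1] flags=1010 MI?T → r3=0x67
[2] flags=1010 VS?F → skip
[3] flags=0010 → (cmp)
[4] flags=0010 GE?T → r3=0x17
[5] flags=0010 GT?T → r3=0xdb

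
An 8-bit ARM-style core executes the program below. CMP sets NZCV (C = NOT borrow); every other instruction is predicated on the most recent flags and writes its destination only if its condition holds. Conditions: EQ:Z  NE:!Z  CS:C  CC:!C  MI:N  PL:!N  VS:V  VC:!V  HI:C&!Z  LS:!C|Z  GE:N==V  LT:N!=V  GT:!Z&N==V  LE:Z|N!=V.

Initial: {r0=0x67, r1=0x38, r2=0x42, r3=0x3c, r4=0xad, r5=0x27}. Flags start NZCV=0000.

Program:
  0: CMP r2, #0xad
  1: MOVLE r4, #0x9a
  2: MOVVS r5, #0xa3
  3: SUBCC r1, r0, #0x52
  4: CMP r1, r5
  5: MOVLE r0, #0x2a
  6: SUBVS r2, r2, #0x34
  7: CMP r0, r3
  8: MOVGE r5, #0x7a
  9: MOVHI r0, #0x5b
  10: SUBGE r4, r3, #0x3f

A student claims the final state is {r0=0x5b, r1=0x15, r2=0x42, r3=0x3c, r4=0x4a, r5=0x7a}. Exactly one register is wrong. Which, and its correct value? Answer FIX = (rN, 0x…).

0: ✓ CMP  NZCV=1001
1: · MOVLE
2: ✓ MOVVS  r5←0xa3
3: ✓ SUBCC  r1←0x15
4: ✓ CMP  NZCV=0000
5: · MOVLE
6: · SUBVS
7: ✓ CMP  NZCV=0010
8: ✓ MOVGE  r5←0x7a
9: ✓ MOVHI  r0←0x5b
10: ✓ SUBGE  r4←0xfd

FIX = (r4, 0xfd)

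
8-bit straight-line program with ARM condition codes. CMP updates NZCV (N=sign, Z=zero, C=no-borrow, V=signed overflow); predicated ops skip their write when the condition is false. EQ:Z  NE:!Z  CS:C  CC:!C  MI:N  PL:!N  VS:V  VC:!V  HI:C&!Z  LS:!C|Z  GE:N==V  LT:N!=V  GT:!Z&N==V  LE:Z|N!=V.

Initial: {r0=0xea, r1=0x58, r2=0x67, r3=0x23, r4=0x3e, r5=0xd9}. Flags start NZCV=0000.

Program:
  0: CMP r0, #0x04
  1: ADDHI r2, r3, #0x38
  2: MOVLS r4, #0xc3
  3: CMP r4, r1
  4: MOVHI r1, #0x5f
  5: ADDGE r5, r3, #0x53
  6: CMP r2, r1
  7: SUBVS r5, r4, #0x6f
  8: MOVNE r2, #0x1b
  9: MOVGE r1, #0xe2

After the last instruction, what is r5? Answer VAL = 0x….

VAL = 0xd9

[0] flags=1010 → (cmp)
[1] flags=1010 HI?T → r2=0x5b
[2] flags=1010 LS?F → skip
[3] flags=1000 → (cmp)
[4] flags=1000 HI?F → skip
[5] flags=1000 GE?F → skip
[6] flags=0010 → (cmp)
[7] flags=0010 VS?F → skip
[8] flags=0010 NE?T → r2=0x1b
[9] flags=0010 GE?T → r1=0xe2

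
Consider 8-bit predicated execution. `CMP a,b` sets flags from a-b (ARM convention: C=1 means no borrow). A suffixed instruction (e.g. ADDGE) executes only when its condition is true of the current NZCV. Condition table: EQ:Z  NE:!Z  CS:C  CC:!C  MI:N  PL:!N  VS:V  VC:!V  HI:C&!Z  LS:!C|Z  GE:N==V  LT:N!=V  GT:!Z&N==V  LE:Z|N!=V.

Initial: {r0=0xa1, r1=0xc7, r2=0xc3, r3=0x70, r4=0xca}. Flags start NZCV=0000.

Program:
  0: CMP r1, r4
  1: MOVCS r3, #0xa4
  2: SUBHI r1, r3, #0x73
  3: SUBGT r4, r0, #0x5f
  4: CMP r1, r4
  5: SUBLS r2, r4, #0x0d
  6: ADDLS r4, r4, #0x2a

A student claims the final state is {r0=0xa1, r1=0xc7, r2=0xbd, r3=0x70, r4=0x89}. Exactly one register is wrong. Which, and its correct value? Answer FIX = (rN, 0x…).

0: ✓ CMP  NZCV=1000
1: · MOVCS
2: · SUBHI
3: · SUBGT
4: ✓ CMP  NZCV=1000
5: ✓ SUBLS  r2←0xbd
6: ✓ ADDLS  r4←0xf4

FIX = (r4, 0xf4)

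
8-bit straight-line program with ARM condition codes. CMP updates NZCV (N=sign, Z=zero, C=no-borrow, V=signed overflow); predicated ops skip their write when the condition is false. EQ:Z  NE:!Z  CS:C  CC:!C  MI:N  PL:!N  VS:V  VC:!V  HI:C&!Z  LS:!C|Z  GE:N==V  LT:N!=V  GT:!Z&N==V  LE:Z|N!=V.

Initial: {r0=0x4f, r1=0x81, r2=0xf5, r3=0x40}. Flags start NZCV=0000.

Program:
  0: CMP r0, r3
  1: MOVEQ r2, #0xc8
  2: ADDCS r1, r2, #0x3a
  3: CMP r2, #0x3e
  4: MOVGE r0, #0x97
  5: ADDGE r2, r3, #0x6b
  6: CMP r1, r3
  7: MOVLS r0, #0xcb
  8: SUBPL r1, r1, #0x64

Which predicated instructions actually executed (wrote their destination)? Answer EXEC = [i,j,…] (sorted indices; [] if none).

0: ✓ CMP  NZCV=0010
1: · MOVEQ
2: ✓ ADDCS  r1←0x2f
3: ✓ CMP  NZCV=1010
4: · MOVGE
5: · ADDGE
6: ✓ CMP  NZCV=1000
7: ✓ MOVLS  r0←0xcb
8: · SUBPL

EXEC = [2,7]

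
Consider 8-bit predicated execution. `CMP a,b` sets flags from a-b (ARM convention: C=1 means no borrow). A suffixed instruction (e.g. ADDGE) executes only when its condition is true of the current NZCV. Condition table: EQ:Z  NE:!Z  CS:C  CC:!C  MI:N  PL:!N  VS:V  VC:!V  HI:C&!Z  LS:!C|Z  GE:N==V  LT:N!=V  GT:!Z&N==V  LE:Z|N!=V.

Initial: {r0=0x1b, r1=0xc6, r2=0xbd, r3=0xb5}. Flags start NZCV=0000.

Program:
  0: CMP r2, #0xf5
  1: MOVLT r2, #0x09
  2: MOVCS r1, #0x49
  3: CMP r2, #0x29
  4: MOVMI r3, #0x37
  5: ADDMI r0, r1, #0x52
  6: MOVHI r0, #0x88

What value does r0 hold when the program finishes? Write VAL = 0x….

VAL = 0x18

0: ✓ CMP  NZCV=1000
1: ✓ MOVLT  r2←0x09
2: · MOVCS
3: ✓ CMP  NZCV=1000
4: ✓ MOVMI  r3←0x37
5: ✓ ADDMI  r0←0x18
6: · MOVHI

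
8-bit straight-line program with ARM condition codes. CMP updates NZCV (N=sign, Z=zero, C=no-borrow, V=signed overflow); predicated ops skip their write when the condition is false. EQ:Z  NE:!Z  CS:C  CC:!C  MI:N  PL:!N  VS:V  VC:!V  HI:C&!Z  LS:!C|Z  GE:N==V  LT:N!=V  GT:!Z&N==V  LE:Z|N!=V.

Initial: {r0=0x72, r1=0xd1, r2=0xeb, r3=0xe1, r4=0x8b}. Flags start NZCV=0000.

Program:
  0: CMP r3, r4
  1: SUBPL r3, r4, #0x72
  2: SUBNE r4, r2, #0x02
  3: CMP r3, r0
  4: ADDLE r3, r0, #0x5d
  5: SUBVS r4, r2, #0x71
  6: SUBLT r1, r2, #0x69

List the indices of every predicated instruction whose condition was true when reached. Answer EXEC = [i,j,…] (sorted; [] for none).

EXEC = [1,2,4,6]

[0] flags=0010 → (cmp)
[1] flags=0010 PL?T → r3=0x19
[2] flags=0010 NE?T → r4=0xe9
[3] flags=1000 → (cmp)
[4] flags=1000 LE?T → r3=0xcf
[5] flags=1000 VS?F → skip
[6] flags=1000 LT?T → r1=0x82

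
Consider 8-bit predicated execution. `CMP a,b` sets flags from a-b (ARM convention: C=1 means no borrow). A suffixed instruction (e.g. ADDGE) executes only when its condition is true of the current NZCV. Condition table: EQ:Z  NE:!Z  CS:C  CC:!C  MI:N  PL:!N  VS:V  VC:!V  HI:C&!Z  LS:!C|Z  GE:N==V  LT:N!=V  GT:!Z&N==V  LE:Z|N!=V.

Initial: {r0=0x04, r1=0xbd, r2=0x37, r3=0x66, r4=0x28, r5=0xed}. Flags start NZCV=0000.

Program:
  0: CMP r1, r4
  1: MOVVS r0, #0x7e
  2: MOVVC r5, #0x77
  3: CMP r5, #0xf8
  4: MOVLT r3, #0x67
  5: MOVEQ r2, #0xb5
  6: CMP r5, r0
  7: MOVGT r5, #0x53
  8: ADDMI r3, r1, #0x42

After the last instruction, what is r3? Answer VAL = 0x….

[0] flags=1010 → (cmp)
[1] flags=1010 VS?F → skip
[2] flags=1010 VC?T → r5=0x77
[3] flags=0000 → (cmp)
[4] flags=0000 LT?F → skip
[5] flags=0000 EQ?F → skip
[6] flags=0010 → (cmp)
[7] flags=0010 GT?T → r5=0x53
[8] flags=0010 MI?F → skip

VAL = 0x66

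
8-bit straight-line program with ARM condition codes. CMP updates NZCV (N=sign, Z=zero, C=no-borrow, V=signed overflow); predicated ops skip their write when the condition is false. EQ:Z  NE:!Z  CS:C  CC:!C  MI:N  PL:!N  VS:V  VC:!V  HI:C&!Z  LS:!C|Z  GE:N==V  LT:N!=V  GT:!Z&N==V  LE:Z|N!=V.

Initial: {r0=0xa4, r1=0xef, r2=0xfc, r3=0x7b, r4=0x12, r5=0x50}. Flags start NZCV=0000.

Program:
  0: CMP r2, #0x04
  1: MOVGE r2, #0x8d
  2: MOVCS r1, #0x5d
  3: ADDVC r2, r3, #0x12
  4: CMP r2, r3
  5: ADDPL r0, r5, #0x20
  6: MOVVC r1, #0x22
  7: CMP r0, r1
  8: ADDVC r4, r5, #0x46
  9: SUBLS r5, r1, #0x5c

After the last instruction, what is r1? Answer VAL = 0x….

VAL = 0x5d

[0] flags=1010 → (cmp)
[1] flags=1010 GE?F → skip
[2] flags=1010 CS?T → r1=0x5d
[3] flags=1010 VC?T → r2=0x8d
[4] flags=0011 → (cmp)
[5] flags=0011 PL?T → r0=0x70
[6] flags=0011 VC?F → skip
[7] flags=0010 → (cmp)
[8] flags=0010 VC?T → r4=0x96
[9] flags=0010 LS?F → skip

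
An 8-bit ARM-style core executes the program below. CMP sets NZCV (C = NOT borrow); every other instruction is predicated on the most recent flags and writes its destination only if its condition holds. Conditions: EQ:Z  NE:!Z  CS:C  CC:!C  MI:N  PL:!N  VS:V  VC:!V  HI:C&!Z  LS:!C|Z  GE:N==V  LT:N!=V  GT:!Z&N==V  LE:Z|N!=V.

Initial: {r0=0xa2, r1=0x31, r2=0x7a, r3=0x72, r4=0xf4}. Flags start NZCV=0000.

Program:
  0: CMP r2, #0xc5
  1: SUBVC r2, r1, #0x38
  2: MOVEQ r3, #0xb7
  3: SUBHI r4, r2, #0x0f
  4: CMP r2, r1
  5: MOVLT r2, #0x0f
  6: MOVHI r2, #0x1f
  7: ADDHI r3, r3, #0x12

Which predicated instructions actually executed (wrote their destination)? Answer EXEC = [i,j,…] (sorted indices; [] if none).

[0] flags=1001 → (cmp)
[1] flags=1001 VC?F → skip
[2] flags=1001 EQ?F → skip
[3] flags=1001 HI?F → skip
[4] flags=0010 → (cmp)
[5] flags=0010 LT?F → skip
[6] flags=0010 HI?T → r2=0x1f
[7] flags=0010 HI?T → r3=0x84

EXEC = [6,7]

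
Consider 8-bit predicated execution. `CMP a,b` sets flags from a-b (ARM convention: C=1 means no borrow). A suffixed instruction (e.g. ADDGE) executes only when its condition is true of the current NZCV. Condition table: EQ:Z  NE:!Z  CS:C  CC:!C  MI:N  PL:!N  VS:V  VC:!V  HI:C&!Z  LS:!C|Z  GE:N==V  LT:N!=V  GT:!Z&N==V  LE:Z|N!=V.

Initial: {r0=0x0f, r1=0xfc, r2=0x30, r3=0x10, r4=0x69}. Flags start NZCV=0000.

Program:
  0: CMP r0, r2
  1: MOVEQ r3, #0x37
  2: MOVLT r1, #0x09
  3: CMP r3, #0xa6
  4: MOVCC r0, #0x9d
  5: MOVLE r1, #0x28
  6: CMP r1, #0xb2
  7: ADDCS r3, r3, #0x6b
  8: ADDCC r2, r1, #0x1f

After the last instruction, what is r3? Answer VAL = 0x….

VAL = 0x10

[0] flags=1000 → (cmp)
[1] flags=1000 EQ?F → skip
[2] flags=1000 LT?T → r1=0x09
[3] flags=0000 → (cmp)
[4] flags=0000 CC?T → r0=0x9d
[5] flags=0000 LE?F → skip
[6] flags=0000 → (cmp)
[7] flags=0000 CS?F → skip
[8] flags=0000 CC?T → r2=0x28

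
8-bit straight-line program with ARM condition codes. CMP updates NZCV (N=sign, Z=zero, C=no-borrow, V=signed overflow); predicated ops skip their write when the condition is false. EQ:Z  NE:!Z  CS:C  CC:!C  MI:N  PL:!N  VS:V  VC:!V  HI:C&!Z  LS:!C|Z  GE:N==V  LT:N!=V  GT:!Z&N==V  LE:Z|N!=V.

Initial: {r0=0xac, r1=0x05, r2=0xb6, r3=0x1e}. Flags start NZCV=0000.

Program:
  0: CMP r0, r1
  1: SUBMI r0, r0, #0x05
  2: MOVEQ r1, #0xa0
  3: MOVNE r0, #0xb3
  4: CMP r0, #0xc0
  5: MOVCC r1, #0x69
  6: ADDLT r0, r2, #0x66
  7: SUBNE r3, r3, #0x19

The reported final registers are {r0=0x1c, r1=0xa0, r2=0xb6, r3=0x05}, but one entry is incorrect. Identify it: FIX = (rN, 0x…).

[0] flags=1010 → (cmp)
[1] flags=1010 MI?T → r0=0xa7
[2] flags=1010 EQ?F → skip
[3] flags=1010 NE?T → r0=0xb3
[4] flags=1000 → (cmp)
[5] flags=1000 CC?T → r1=0x69
[6] flags=1000 LT?T → r0=0x1c
[7] flags=1000 NE?T → r3=0x05

FIX = (r1, 0x69)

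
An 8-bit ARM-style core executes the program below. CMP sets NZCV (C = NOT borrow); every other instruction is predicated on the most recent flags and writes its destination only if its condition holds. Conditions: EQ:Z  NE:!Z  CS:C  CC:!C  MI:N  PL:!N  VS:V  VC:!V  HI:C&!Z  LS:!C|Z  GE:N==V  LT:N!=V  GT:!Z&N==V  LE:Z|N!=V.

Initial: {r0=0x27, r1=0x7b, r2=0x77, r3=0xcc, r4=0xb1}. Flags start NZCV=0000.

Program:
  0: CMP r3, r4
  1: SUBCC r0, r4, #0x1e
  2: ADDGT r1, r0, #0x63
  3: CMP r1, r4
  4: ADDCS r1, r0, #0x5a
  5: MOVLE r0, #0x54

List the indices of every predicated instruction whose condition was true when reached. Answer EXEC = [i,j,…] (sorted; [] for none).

EXEC = [2,5]

0: ✓ CMP  NZCV=0010
1: · SUBCC
2: ✓ ADDGT  r1←0x8a
3: ✓ CMP  NZCV=1000
4: · ADDCS
5: ✓ MOVLE  r0←0x54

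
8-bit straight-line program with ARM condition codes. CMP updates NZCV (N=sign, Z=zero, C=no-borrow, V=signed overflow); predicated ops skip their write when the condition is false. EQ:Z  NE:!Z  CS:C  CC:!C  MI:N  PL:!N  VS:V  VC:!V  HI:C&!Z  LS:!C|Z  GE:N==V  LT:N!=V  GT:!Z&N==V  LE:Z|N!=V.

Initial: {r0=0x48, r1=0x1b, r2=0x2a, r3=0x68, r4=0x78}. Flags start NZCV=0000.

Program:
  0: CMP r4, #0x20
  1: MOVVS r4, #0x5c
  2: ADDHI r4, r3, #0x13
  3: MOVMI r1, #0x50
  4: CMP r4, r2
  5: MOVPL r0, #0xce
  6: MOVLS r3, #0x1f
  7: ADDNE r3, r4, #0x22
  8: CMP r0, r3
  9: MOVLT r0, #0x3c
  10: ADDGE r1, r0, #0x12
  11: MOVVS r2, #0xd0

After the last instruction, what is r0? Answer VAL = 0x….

VAL = 0xce

0: ✓ CMP  NZCV=0010
1: · MOVVS
2: ✓ ADDHI  r4←0x7b
3: · MOVMI
4: ✓ CMP  NZCV=0010
5: ✓ MOVPL  r0←0xce
6: · MOVLS
7: ✓ ADDNE  r3←0x9d
8: ✓ CMP  NZCV=0010
9: · MOVLT
10: ✓ ADDGE  r1←0xe0
11: · MOVVS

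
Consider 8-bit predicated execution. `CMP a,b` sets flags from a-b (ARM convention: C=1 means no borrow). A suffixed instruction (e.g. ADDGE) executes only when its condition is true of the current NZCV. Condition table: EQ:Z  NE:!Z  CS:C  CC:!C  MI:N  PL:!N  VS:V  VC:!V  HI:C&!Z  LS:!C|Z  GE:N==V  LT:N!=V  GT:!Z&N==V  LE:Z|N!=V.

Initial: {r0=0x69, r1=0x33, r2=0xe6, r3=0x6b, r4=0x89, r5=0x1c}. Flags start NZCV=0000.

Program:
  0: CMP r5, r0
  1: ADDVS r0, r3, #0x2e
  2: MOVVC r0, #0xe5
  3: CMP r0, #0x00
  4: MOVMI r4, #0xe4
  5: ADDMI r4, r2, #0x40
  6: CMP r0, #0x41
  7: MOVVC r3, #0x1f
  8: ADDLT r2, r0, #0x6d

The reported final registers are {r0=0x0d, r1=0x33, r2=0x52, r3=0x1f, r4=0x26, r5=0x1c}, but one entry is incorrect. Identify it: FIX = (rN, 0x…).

[0] flags=1000 → (cmp)
[1] flags=1000 VS?F → skip
[2] flags=1000 VC?T → r0=0xe5
[3] flags=1010 → (cmp)
[4] flags=1010 MI?T → r4=0xe4
[5] flags=1010 MI?T → r4=0x26
[6] flags=1010 → (cmp)
[7] flags=1010 VC?T → r3=0x1f
[8] flags=1010 LT?T → r2=0x52

FIX = (r0, 0xe5)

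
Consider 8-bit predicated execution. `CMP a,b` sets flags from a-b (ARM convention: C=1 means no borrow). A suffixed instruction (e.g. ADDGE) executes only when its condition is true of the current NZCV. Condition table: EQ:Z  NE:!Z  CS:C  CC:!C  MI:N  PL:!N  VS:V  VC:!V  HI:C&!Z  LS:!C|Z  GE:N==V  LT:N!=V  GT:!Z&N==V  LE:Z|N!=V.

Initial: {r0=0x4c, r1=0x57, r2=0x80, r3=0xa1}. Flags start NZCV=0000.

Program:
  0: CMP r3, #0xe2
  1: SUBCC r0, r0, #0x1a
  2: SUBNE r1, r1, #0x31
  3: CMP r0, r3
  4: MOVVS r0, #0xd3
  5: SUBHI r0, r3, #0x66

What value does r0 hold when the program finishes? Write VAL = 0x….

VAL = 0xd3

[0] flags=1000 → (cmp)
[1] flags=1000 CC?T → r0=0x32
[2] flags=1000 NE?T → r1=0x26
[3] flags=1001 → (cmp)
[4] flags=1001 VS?T → r0=0xd3
[5] flags=1001 HI?F → skip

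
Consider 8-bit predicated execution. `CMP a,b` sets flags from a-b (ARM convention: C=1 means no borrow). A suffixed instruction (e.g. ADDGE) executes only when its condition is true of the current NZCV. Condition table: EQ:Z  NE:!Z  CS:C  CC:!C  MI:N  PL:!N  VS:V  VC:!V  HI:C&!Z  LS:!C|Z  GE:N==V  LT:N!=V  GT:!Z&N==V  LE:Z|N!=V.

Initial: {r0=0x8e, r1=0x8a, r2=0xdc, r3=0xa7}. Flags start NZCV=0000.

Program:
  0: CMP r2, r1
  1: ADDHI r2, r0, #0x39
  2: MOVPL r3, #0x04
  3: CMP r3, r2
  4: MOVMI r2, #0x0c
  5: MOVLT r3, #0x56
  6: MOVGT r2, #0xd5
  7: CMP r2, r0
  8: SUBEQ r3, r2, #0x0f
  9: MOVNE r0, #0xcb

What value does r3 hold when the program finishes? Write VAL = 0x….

0: ✓ CMP  NZCV=0010
1: ✓ ADDHI  r2←0xc7
2: ✓ MOVPL  r3←0x04
3: ✓ CMP  NZCV=0000
4: · MOVMI
5: · MOVLT
6: ✓ MOVGT  r2←0xd5
7: ✓ CMP  NZCV=0010
8: · SUBEQ
9: ✓ MOVNE  r0←0xcb

VAL = 0x04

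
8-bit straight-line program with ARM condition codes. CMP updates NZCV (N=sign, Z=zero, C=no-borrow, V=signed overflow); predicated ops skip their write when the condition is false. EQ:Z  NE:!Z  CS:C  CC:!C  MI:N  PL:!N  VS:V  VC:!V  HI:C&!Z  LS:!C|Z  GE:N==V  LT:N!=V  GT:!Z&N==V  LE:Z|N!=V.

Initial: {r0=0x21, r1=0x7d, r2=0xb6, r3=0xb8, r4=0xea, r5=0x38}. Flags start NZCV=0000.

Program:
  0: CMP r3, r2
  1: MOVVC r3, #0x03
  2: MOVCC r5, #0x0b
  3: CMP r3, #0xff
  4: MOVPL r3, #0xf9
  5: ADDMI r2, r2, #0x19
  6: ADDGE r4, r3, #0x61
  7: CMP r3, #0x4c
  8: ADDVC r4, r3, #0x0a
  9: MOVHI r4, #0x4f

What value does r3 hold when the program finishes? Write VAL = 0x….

0: ✓ CMP  NZCV=0010
1: ✓ MOVVC  r3←0x03
2: · MOVCC
3: ✓ CMP  NZCV=0000
4: ✓ MOVPL  r3←0xf9
5: · ADDMI
6: ✓ ADDGE  r4←0x5a
7: ✓ CMP  NZCV=1010
8: ✓ ADDVC  r4←0x03
9: ✓ MOVHI  r4←0x4f

VAL = 0xf9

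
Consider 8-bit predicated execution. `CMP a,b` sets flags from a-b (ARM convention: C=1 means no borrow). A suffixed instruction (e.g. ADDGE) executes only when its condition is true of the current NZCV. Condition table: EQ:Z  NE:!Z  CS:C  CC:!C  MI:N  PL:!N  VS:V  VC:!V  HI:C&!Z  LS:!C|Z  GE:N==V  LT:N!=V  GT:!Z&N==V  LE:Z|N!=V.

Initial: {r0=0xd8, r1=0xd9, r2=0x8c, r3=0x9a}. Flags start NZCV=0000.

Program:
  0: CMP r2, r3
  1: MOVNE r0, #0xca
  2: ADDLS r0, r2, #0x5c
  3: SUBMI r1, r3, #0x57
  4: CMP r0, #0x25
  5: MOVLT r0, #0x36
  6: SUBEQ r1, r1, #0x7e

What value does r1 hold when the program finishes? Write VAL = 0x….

VAL = 0x43

0: ✓ CMP  NZCV=1000
1: ✓ MOVNE  r0←0xca
2: ✓ ADDLS  r0←0xe8
3: ✓ SUBMI  r1←0x43
4: ✓ CMP  NZCV=1010
5: ✓ MOVLT  r0←0x36
6: · SUBEQ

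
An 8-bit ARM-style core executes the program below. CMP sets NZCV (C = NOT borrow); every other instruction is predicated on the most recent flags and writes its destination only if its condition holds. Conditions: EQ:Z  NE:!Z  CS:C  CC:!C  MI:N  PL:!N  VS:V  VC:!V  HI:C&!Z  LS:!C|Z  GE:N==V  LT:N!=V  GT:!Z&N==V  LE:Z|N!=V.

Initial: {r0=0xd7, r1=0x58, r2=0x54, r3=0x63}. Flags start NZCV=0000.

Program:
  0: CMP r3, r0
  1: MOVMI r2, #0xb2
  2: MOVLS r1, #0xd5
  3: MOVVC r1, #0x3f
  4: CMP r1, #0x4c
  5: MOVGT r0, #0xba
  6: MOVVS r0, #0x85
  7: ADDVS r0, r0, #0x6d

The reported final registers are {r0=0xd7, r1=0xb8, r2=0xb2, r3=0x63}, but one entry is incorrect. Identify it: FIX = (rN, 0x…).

0: ✓ CMP  NZCV=1001
1: ✓ MOVMI  r2←0xb2
2: ✓ MOVLS  r1←0xd5
3: · MOVVC
4: ✓ CMP  NZCV=1010
5: · MOVGT
6: · MOVVS
7: · ADDVS

FIX = (r1, 0xd5)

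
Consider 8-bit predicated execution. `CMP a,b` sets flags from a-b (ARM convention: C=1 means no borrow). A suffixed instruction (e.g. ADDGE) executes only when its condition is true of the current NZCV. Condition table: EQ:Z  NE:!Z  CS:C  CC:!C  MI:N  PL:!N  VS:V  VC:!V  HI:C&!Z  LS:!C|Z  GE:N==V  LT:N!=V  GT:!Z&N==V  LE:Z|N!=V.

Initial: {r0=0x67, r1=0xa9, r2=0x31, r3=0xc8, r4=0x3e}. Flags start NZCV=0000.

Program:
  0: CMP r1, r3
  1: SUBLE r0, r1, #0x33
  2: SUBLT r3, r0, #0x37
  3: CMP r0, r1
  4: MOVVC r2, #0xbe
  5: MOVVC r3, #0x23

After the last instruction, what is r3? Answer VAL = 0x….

VAL = 0x3f

0: ✓ CMP  NZCV=1000
1: ✓ SUBLE  r0←0x76
2: ✓ SUBLT  r3←0x3f
3: ✓ CMP  NZCV=1001
4: · MOVVC
5: · MOVVC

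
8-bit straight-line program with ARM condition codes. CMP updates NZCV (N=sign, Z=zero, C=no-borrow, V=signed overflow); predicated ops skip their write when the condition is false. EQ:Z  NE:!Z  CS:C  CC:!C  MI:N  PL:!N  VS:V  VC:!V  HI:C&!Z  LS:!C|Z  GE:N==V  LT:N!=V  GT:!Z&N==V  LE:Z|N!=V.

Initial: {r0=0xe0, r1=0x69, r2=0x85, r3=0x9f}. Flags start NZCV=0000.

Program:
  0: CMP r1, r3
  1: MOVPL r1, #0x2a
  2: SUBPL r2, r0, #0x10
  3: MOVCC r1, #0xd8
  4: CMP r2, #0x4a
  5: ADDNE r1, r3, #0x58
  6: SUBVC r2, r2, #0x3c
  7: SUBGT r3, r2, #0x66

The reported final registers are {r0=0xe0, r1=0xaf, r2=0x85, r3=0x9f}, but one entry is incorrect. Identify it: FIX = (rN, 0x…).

FIX = (r1, 0xf7)

0: ✓ CMP  NZCV=1001
1: · MOVPL
2: · SUBPL
3: ✓ MOVCC  r1←0xd8
4: ✓ CMP  NZCV=0011
5: ✓ ADDNE  r1←0xf7
6: · SUBVC
7: · SUBGT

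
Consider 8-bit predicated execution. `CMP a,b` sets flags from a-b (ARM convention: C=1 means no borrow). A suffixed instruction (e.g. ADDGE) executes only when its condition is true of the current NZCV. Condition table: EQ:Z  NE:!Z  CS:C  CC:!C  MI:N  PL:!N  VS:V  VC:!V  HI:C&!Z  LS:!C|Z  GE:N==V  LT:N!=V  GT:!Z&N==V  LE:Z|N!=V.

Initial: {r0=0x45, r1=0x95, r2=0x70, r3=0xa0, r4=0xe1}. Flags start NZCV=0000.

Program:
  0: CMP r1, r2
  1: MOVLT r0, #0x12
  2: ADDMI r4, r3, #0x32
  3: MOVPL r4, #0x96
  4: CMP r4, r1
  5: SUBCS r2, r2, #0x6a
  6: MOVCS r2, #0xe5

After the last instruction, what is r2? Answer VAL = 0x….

VAL = 0xe5

0: ✓ CMP  NZCV=0011
1: ✓ MOVLT  r0←0x12
2: · ADDMI
3: ✓ MOVPL  r4←0x96
4: ✓ CMP  NZCV=0010
5: ✓ SUBCS  r2←0x06
6: ✓ MOVCS  r2←0xe5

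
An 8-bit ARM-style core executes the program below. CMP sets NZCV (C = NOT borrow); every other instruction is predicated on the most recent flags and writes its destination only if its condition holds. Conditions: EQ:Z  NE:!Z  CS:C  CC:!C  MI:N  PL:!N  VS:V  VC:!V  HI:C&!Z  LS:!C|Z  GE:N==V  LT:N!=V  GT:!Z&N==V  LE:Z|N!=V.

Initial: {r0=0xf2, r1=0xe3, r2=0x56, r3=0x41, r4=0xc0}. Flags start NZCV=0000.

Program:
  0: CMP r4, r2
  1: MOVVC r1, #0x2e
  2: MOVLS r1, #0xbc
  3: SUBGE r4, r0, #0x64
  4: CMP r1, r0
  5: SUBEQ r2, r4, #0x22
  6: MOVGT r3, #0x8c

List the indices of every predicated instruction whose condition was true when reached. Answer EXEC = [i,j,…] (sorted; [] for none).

EXEC = []

[0] flags=0011 → (cmp)
[1] flags=0011 VC?F → skip
[2] flags=0011 LS?F → skip
[3] flags=0011 GE?F → skip
[4] flags=1000 → (cmp)
[5] flags=1000 EQ?F → skip
[6] flags=1000 GT?F → skip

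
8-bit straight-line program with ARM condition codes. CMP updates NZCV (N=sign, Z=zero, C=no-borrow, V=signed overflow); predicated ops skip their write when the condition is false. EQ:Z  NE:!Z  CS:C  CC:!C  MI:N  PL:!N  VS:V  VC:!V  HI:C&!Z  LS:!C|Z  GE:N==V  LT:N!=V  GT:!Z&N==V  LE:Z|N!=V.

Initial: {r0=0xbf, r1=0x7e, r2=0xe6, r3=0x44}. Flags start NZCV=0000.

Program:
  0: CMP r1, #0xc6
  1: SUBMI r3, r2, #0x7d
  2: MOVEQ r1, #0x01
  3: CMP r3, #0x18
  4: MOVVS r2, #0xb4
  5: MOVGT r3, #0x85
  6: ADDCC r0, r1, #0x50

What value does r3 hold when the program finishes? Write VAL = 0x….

0: ✓ CMP  NZCV=1001
1: ✓ SUBMI  r3←0x69
2: · MOVEQ
3: ✓ CMP  NZCV=0010
4: · MOVVS
5: ✓ MOVGT  r3←0x85
6: · ADDCC

VAL = 0x85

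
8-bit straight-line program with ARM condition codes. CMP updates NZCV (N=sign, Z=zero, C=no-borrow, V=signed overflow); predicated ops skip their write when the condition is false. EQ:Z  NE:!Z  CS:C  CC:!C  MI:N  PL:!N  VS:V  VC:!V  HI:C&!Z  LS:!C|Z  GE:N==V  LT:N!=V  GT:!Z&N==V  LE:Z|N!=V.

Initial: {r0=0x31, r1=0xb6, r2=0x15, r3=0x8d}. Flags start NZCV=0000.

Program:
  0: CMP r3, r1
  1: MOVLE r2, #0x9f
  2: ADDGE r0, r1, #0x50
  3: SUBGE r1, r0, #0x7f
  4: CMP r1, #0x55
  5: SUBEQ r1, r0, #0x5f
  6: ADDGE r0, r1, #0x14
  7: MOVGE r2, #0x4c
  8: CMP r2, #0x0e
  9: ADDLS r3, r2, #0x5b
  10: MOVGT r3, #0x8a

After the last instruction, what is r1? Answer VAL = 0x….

[0] flags=1000 → (cmp)
[1] flags=1000 LE?T → r2=0x9f
[2] flags=1000 GE?F → skip
[3] flags=1000 GE?F → skip
[4] flags=0011 → (cmp)
[5] flags=0011 EQ?F → skip
[6] flags=0011 GE?F → skip
[7] flags=0011 GE?F → skip
[8] flags=1010 → (cmp)
[9] flags=1010 LS?F → skip
[10] flags=1010 GT?F → skip

VAL = 0xb6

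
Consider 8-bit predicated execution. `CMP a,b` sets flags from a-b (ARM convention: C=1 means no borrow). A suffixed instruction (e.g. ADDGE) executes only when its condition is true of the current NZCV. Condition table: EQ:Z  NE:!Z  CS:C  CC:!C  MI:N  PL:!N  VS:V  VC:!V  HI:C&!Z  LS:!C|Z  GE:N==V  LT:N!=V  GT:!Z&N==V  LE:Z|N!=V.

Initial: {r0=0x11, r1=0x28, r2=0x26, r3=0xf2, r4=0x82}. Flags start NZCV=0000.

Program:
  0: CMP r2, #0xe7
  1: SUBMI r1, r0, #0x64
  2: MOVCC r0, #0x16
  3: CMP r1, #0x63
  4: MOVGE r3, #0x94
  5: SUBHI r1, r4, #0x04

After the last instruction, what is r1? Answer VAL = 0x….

[0] flags=0000 → (cmp)
[1] flags=0000 MI?F → skip
[2] flags=0000 CC?T → r0=0x16
[3] flags=1000 → (cmp)
[4] flags=1000 GE?F → skip
[5] flags=1000 HI?F → skip

VAL = 0x28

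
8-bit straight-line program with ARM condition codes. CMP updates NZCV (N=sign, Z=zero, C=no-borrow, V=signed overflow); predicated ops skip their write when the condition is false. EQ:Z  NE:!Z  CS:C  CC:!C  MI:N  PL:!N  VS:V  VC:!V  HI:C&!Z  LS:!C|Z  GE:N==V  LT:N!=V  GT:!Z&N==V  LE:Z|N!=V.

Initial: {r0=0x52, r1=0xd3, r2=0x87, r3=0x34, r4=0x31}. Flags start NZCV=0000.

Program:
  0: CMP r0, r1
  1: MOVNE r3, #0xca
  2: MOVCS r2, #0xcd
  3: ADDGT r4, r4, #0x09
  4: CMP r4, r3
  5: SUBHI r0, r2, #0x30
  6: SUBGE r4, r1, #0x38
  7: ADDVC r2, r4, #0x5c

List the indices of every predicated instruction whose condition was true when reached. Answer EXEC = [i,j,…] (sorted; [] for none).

EXEC = [1,3,6,7]

0: ✓ CMP  NZCV=0000
1: ✓ MOVNE  r3←0xca
2: · MOVCS
3: ✓ ADDGT  r4←0x3a
4: ✓ CMP  NZCV=0000
5: · SUBHI
6: ✓ SUBGE  r4←0x9b
7: ✓ ADDVC  r2←0xf7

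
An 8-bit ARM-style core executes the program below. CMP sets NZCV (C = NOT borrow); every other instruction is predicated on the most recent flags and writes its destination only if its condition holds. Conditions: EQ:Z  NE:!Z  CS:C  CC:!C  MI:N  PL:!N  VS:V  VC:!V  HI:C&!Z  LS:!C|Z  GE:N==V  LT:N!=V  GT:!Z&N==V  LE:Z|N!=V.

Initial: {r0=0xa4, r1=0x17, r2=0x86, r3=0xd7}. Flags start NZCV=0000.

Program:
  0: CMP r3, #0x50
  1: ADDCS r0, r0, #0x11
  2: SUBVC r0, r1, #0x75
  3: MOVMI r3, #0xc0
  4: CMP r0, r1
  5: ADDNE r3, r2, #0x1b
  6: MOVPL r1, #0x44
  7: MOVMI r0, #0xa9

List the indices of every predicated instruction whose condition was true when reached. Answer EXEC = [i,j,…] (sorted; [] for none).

EXEC = [1,2,3,5,7]

0: ✓ CMP  NZCV=1010
1: ✓ ADDCS  r0←0xb5
2: ✓ SUBVC  r0←0xa2
3: ✓ MOVMI  r3←0xc0
4: ✓ CMP  NZCV=1010
5: ✓ ADDNE  r3←0xa1
6: · MOVPL
7: ✓ MOVMI  r0←0xa9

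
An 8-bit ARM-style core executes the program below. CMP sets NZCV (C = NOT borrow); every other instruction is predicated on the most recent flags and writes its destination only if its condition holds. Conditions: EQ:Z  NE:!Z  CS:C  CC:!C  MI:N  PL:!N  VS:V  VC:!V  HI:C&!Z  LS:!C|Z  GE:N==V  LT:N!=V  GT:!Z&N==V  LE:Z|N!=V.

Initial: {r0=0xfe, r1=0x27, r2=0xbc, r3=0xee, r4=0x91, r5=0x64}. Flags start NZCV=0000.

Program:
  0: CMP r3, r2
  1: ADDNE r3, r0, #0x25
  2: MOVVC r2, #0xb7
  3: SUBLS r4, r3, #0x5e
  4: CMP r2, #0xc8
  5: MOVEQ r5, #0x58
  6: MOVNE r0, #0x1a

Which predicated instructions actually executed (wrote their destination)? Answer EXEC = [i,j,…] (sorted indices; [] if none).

EXEC = [1,2,6]

0: ✓ CMP  NZCV=0010
1: ✓ ADDNE  r3←0x23
2: ✓ MOVVC  r2←0xb7
3: · SUBLS
4: ✓ CMP  NZCV=1000
5: · MOVEQ
6: ✓ MOVNE  r0←0x1a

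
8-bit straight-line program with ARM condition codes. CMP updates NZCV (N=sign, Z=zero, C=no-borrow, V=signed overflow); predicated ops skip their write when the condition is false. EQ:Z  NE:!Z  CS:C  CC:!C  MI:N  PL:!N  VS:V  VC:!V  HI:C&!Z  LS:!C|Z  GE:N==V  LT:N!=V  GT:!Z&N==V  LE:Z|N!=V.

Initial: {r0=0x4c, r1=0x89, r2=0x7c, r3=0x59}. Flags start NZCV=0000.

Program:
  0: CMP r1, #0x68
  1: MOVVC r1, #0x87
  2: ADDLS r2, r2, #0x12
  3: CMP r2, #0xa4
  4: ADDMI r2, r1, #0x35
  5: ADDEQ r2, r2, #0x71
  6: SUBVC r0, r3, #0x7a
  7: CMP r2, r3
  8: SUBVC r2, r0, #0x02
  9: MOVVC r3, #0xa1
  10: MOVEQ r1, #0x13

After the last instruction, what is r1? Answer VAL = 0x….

VAL = 0x89

[0] flags=0011 → (cmp)
[1] flags=0011 VC?F → skip
[2] flags=0011 LS?F → skip
[3] flags=1001 → (cmp)
[4] flags=1001 MI?T → r2=0xbe
[5] flags=1001 EQ?F → skip
[6] flags=1001 VC?F → skip
[7] flags=0011 → (cmp)
[8] flags=0011 VC?F → skip
[9] flags=0011 VC?F → skip
[10] flags=0011 EQ?F → skip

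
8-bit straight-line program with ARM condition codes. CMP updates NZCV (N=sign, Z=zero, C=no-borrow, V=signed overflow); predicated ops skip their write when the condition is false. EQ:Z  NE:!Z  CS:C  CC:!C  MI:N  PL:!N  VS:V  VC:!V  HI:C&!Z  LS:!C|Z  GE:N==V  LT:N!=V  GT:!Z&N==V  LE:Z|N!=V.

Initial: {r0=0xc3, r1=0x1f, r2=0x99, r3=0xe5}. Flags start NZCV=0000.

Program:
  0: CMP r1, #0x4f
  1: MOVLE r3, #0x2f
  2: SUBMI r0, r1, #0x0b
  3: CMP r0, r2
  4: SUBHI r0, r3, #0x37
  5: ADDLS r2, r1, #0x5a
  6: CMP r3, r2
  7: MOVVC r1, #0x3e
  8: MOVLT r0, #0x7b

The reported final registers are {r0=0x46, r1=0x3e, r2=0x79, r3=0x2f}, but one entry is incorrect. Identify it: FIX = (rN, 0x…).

0: ✓ CMP  NZCV=1000
1: ✓ MOVLE  r3←0x2f
2: ✓ SUBMI  r0←0x14
3: ✓ CMP  NZCV=0000
4: · SUBHI
5: ✓ ADDLS  r2←0x79
6: ✓ CMP  NZCV=1000
7: ✓ MOVVC  r1←0x3e
8: ✓ MOVLT  r0←0x7b

FIX = (r0, 0x7b)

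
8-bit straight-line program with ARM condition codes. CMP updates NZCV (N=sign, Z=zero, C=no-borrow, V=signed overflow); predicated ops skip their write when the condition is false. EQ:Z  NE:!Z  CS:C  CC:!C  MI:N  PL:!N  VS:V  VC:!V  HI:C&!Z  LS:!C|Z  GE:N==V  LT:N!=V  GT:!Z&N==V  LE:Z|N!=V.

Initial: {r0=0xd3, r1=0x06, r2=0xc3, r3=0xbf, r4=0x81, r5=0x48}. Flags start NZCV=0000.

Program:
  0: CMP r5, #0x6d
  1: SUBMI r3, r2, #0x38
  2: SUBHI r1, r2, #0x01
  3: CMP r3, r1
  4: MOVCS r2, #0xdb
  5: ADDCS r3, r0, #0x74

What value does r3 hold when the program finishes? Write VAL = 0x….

VAL = 0x47

[0] flags=1000 → (cmp)
[1] flags=1000 MI?T → r3=0x8b
[2] flags=1000 HI?F → skip
[3] flags=1010 → (cmp)
[4] flags=1010 CS?T → r2=0xdb
[5] flags=1010 CS?T → r3=0x47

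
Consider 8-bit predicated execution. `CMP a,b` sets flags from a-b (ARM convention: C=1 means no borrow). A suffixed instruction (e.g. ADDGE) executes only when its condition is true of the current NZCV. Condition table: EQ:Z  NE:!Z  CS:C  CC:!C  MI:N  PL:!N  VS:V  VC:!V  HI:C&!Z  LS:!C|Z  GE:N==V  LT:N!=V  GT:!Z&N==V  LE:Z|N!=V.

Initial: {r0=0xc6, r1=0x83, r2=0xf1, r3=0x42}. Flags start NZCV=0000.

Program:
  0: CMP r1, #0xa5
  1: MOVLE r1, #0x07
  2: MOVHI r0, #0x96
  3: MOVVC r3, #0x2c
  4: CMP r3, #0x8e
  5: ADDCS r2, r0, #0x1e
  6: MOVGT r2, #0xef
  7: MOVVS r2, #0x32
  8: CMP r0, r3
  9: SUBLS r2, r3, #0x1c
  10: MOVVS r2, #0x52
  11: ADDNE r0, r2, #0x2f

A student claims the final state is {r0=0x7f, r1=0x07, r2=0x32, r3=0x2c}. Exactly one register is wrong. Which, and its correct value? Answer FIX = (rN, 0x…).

0: ✓ CMP  NZCV=1000
1: ✓ MOVLE  r1←0x07
2: · MOVHI
3: ✓ MOVVC  r3←0x2c
4: ✓ CMP  NZCV=1001
5: · ADDCS
6: ✓ MOVGT  r2←0xef
7: ✓ MOVVS  r2←0x32
8: ✓ CMP  NZCV=1010
9: · SUBLS
10: · MOVVS
11: ✓ ADDNE  r0←0x61

FIX = (r0, 0x61)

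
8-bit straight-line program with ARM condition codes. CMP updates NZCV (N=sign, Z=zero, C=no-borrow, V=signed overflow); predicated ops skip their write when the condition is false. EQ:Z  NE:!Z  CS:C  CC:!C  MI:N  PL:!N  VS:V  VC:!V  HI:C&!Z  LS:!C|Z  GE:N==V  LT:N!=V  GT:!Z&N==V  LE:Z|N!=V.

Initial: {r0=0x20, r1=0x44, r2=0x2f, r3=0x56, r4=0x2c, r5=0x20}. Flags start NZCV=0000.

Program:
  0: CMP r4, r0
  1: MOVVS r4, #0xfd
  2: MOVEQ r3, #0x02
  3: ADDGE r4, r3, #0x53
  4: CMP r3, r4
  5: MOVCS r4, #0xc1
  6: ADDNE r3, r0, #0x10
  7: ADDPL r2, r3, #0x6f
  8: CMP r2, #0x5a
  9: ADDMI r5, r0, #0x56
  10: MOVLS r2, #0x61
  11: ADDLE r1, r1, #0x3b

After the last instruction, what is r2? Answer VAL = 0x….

VAL = 0x61

[0] flags=0010 → (cmp)
[1] flags=0010 VS?F → skip
[2] flags=0010 EQ?F → skip
[3] flags=0010 GE?T → r4=0xa9
[4] flags=1001 → (cmp)
[5] flags=1001 CS?F → skip
[6] flags=1001 NE?T → r3=0x30
[7] flags=1001 PL?F → skip
[8] flags=1000 → (cmp)
[9] flags=1000 MI?T → r5=0x76
[10] flags=1000 LS?T → r2=0x61
[11] flags=1000 LE?T → r1=0x7f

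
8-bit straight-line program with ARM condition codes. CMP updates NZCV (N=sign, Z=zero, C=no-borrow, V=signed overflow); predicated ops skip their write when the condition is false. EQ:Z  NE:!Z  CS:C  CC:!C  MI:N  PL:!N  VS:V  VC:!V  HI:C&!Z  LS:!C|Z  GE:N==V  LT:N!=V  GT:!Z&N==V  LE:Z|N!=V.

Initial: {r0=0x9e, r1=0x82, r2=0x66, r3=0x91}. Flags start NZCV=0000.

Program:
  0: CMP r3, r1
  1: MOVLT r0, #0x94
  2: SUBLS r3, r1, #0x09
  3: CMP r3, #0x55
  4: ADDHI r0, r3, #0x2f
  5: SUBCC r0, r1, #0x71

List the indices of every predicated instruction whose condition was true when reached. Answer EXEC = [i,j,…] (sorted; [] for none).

[0] flags=0010 → (cmp)
[1] flags=0010 LT?F → skip
[2] flags=0010 LS?F → skip
[3] flags=0011 → (cmp)
[4] flags=0011 HI?T → r0=0xc0
[5] flags=0011 CC?F → skip

EXEC = [4]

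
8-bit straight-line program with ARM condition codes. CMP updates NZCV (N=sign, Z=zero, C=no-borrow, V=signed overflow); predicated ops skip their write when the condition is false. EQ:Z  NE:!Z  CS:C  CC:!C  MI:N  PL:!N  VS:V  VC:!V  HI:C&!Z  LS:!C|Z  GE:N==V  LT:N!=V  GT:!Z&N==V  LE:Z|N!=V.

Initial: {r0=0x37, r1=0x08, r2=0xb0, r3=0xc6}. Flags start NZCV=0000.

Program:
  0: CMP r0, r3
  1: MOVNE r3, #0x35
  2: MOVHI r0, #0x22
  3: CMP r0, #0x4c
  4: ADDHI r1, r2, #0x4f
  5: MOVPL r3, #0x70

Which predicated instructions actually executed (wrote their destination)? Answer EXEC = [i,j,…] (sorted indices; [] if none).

0: ✓ CMP  NZCV=0000
1: ✓ MOVNE  r3←0x35
2: · MOVHI
3: ✓ CMP  NZCV=1000
4: · ADDHI
5: · MOVPL

EXEC = [1]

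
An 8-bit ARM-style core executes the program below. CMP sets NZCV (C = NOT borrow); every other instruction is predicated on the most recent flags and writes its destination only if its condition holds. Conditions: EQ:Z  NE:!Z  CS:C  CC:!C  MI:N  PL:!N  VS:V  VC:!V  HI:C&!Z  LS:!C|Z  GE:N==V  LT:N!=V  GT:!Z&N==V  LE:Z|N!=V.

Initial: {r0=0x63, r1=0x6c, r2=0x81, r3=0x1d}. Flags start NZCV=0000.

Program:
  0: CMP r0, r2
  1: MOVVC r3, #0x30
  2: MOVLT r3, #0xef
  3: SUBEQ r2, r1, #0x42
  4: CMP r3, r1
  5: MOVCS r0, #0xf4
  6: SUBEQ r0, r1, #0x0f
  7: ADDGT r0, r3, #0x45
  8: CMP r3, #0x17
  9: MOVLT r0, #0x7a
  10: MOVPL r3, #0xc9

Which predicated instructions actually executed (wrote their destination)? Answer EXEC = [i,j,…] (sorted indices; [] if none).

0: ✓ CMP  NZCV=1001
1: · MOVVC
2: · MOVLT
3: · SUBEQ
4: ✓ CMP  NZCV=1000
5: · MOVCS
6: · SUBEQ
7: · ADDGT
8: ✓ CMP  NZCV=0010
9: · MOVLT
10: ✓ MOVPL  r3←0xc9

EXEC = [10]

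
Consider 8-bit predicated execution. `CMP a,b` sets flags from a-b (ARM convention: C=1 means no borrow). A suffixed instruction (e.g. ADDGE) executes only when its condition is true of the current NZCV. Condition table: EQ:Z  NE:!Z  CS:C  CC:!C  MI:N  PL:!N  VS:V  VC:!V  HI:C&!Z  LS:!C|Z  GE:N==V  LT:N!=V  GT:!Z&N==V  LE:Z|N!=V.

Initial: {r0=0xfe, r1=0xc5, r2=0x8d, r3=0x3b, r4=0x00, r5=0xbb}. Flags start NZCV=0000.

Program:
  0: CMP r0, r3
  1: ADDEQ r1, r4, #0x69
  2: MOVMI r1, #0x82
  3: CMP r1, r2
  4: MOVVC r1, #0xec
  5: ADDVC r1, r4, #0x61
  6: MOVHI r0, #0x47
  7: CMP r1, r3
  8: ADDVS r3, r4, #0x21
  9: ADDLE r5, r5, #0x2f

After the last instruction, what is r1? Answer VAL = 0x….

[0] flags=1010 → (cmp)
[1] flags=1010 EQ?F → skip
[2] flags=1010 MI?T → r1=0x82
[3] flags=1000 → (cmp)
[4] flags=1000 VC?T → r1=0xec
[5] flags=1000 VC?T → r1=0x61
[6] flags=1000 HI?F → skip
[7] flags=0010 → (cmp)
[8] flags=0010 VS?F → skip
[9] flags=0010 LE?F → skip

VAL = 0x61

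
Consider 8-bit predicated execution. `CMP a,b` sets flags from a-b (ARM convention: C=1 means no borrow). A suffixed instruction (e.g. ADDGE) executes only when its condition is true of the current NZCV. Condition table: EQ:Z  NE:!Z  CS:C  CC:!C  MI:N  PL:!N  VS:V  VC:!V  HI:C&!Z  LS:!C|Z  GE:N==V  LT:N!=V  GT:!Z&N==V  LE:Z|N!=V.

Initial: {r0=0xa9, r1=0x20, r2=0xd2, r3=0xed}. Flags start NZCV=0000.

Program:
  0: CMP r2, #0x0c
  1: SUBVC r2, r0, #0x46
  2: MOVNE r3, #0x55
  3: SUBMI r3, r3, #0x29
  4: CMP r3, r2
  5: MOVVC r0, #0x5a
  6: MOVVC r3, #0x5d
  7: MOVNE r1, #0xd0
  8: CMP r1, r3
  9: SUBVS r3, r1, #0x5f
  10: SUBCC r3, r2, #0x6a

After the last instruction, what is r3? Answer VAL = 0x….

0: ✓ CMP  NZCV=1010
1: ✓ SUBVC  r2←0x63
2: ✓ MOVNE  r3←0x55
3: ✓ SUBMI  r3←0x2c
4: ✓ CMP  NZCV=1000
5: ✓ MOVVC  r0←0x5a
6: ✓ MOVVC  r3←0x5d
7: ✓ MOVNE  r1←0xd0
8: ✓ CMP  NZCV=0011
9: ✓ SUBVS  r3←0x71
10: · SUBCC

VAL = 0x71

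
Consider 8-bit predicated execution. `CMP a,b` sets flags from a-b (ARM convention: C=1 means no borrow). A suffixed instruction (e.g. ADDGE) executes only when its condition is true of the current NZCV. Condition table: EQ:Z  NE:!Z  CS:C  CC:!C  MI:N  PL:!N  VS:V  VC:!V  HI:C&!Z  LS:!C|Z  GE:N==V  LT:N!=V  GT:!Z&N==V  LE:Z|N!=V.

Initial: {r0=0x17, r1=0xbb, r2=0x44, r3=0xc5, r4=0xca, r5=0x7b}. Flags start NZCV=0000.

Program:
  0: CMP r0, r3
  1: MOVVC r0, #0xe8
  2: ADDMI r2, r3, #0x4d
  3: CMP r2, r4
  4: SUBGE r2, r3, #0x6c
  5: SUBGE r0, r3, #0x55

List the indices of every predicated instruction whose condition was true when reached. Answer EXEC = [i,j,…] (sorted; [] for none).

EXEC = [1,4,5]

[0] flags=0000 → (cmp)
[1] flags=0000 VC?T → r0=0xe8
[2] flags=0000 MI?F → skip
[3] flags=0000 → (cmp)
[4] flags=0000 GE?T → r2=0x59
[5] flags=0000 GE?T → r0=0x70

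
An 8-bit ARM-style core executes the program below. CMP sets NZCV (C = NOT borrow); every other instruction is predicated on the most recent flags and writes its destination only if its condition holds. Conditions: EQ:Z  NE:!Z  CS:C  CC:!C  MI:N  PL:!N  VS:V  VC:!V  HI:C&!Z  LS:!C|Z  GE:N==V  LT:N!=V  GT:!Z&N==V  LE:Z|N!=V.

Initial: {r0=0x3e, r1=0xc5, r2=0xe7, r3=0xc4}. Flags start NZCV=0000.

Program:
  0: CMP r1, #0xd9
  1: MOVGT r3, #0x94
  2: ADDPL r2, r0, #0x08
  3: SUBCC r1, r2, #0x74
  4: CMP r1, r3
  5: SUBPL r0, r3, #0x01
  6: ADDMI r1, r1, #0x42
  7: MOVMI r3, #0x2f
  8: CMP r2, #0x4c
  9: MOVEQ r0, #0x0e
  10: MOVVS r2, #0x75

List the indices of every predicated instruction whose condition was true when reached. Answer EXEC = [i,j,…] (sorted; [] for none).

[0] flags=1000 → (cmp)
[1] flags=1000 GT?F → skip
[2] flags=1000 PL?F → skip
[3] flags=1000 CC?T → r1=0x73
[4] flags=1001 → (cmp)
[5] flags=1001 PL?F → skip
[6] flags=1001 MI?T → r1=0xb5
[7] flags=1001 MI?T → r3=0x2f
[8] flags=1010 → (cmp)
[9] flags=1010 EQ?F → skip
[10] flags=1010 VS?F → skip

EXEC = [3,6,7]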